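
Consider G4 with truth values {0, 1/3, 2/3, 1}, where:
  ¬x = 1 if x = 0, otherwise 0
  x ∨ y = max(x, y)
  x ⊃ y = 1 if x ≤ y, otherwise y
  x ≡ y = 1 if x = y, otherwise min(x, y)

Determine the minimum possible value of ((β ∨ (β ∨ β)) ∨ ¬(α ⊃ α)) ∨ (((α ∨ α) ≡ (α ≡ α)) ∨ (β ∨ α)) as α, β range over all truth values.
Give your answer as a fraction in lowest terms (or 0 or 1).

Take α = 0, β = 0:
β ∨ β = 0 ∨ 0 = 0
β ∨ (β ∨ β) = 0 ∨ 0 = 0
α ⊃ α = 0 ⊃ 0 = 1
¬(α ⊃ α) = ¬1 = 0
(β ∨ (β ∨ β)) ∨ ¬(α ⊃ α) = 0 ∨ 0 = 0
α ∨ α = 0 ∨ 0 = 0
α ≡ α = 0 ≡ 0 = 1
(α ∨ α) ≡ (α ≡ α) = 0 ≡ 1 = 0
β ∨ α = 0 ∨ 0 = 0
((α ∨ α) ≡ (α ≡ α)) ∨ (β ∨ α) = 0 ∨ 0 = 0
((β ∨ (β ∨ β)) ∨ ¬(α ⊃ α)) ∨ (((α ∨ α) ≡ (α ≡ α)) ∨ (β ∨ α)) = 0 ∨ 0 = 0
No assignment yields a value below 0, so this is the minimum.

0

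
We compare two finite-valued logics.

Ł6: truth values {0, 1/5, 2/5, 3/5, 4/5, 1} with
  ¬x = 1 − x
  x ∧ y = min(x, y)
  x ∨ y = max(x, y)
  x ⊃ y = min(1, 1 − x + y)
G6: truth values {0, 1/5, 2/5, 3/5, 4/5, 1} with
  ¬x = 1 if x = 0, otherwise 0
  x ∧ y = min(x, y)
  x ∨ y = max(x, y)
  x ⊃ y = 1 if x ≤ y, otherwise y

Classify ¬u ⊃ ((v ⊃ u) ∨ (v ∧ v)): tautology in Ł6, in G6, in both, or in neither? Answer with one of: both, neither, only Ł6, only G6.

In Ł6: at u = 0, v = 1/5 the value is 4/5 — not a tautology.
In G6: at u = 0, v = 1/5 the value is 1/5 — not a tautology.

neither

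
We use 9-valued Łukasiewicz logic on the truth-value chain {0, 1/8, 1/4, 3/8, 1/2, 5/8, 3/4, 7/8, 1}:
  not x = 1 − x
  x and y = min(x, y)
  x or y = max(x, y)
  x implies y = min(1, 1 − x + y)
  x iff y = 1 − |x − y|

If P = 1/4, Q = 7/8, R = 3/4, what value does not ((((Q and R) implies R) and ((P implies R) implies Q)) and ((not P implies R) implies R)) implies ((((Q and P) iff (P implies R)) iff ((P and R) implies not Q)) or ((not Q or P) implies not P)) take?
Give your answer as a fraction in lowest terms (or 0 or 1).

Q and R = 7/8 and 3/4 = 3/4
(Q and R) implies R = 3/4 implies 3/4 = 1
P implies R = 1/4 implies 3/4 = 1
(P implies R) implies Q = 1 implies 7/8 = 7/8
((Q and R) implies R) and ((P implies R) implies Q) = 1 and 7/8 = 7/8
not P = not 1/4 = 3/4
not P implies R = 3/4 implies 3/4 = 1
(not P implies R) implies R = 1 implies 3/4 = 3/4
(((Q and R) implies R) and ((P implies R) implies Q)) and ((not P implies R) implies R) = 7/8 and 3/4 = 3/4
not ((((Q and R) implies R) and ((P implies R) implies Q)) and ((not P implies R) implies R)) = not 3/4 = 1/4
Q and P = 7/8 and 1/4 = 1/4
P implies R = 1/4 implies 3/4 = 1
(Q and P) iff (P implies R) = 1/4 iff 1 = 1/4
P and R = 1/4 and 3/4 = 1/4
not Q = not 7/8 = 1/8
(P and R) implies not Q = 1/4 implies 1/8 = 7/8
((Q and P) iff (P implies R)) iff ((P and R) implies not Q) = 1/4 iff 7/8 = 3/8
not Q = not 7/8 = 1/8
not Q or P = 1/8 or 1/4 = 1/4
not P = not 1/4 = 3/4
(not Q or P) implies not P = 1/4 implies 3/4 = 1
(((Q and P) iff (P implies R)) iff ((P and R) implies not Q)) or ((not Q or P) implies not P) = 3/8 or 1 = 1
not ((((Q and R) implies R) and ((P implies R) implies Q)) and ((not P implies R) implies R)) implies ((((Q and P) iff (P implies R)) iff ((P and R) implies not Q)) or ((not Q or P) implies not P)) = 1/4 implies 1 = 1

1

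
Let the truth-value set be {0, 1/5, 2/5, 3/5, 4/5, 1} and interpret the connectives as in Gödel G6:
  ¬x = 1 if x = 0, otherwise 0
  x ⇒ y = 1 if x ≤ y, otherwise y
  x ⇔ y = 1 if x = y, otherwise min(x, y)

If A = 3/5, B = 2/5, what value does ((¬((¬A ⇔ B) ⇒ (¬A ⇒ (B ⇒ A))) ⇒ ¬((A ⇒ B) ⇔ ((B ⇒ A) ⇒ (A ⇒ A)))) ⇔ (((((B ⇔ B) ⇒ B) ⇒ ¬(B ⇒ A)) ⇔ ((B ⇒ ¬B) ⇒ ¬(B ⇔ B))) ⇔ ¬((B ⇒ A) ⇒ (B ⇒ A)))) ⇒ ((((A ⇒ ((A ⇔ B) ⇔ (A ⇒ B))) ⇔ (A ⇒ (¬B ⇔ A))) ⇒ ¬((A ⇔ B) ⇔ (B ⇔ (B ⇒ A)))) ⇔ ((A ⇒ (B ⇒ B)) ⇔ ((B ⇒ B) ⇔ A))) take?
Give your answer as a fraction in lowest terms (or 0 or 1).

3/5

¬A = ¬3/5 = 0
¬A ⇔ B = 0 ⇔ 2/5 = 0
¬A = ¬3/5 = 0
B ⇒ A = 2/5 ⇒ 3/5 = 1
¬A ⇒ (B ⇒ A) = 0 ⇒ 1 = 1
(¬A ⇔ B) ⇒ (¬A ⇒ (B ⇒ A)) = 0 ⇒ 1 = 1
¬((¬A ⇔ B) ⇒ (¬A ⇒ (B ⇒ A))) = ¬1 = 0
A ⇒ B = 3/5 ⇒ 2/5 = 2/5
B ⇒ A = 2/5 ⇒ 3/5 = 1
A ⇒ A = 3/5 ⇒ 3/5 = 1
(B ⇒ A) ⇒ (A ⇒ A) = 1 ⇒ 1 = 1
(A ⇒ B) ⇔ ((B ⇒ A) ⇒ (A ⇒ A)) = 2/5 ⇔ 1 = 2/5
¬((A ⇒ B) ⇔ ((B ⇒ A) ⇒ (A ⇒ A))) = ¬2/5 = 0
¬((¬A ⇔ B) ⇒ (¬A ⇒ (B ⇒ A))) ⇒ ¬((A ⇒ B) ⇔ ((B ⇒ A) ⇒ (A ⇒ A))) = 0 ⇒ 0 = 1
B ⇔ B = 2/5 ⇔ 2/5 = 1
(B ⇔ B) ⇒ B = 1 ⇒ 2/5 = 2/5
B ⇒ A = 2/5 ⇒ 3/5 = 1
¬(B ⇒ A) = ¬1 = 0
((B ⇔ B) ⇒ B) ⇒ ¬(B ⇒ A) = 2/5 ⇒ 0 = 0
¬B = ¬2/5 = 0
B ⇒ ¬B = 2/5 ⇒ 0 = 0
B ⇔ B = 2/5 ⇔ 2/5 = 1
¬(B ⇔ B) = ¬1 = 0
(B ⇒ ¬B) ⇒ ¬(B ⇔ B) = 0 ⇒ 0 = 1
(((B ⇔ B) ⇒ B) ⇒ ¬(B ⇒ A)) ⇔ ((B ⇒ ¬B) ⇒ ¬(B ⇔ B)) = 0 ⇔ 1 = 0
B ⇒ A = 2/5 ⇒ 3/5 = 1
B ⇒ A = 2/5 ⇒ 3/5 = 1
(B ⇒ A) ⇒ (B ⇒ A) = 1 ⇒ 1 = 1
¬((B ⇒ A) ⇒ (B ⇒ A)) = ¬1 = 0
((((B ⇔ B) ⇒ B) ⇒ ¬(B ⇒ A)) ⇔ ((B ⇒ ¬B) ⇒ ¬(B ⇔ B))) ⇔ ¬((B ⇒ A) ⇒ (B ⇒ A)) = 0 ⇔ 0 = 1
(¬((¬A ⇔ B) ⇒ (¬A ⇒ (B ⇒ A))) ⇒ ¬((A ⇒ B) ⇔ ((B ⇒ A) ⇒ (A ⇒ A)))) ⇔ (((((B ⇔ B) ⇒ B) ⇒ ¬(B ⇒ A)) ⇔ ((B ⇒ ¬B) ⇒ ¬(B ⇔ B))) ⇔ ¬((B ⇒ A) ⇒ (B ⇒ A))) = 1 ⇔ 1 = 1
A ⇔ B = 3/5 ⇔ 2/5 = 2/5
A ⇒ B = 3/5 ⇒ 2/5 = 2/5
(A ⇔ B) ⇔ (A ⇒ B) = 2/5 ⇔ 2/5 = 1
A ⇒ ((A ⇔ B) ⇔ (A ⇒ B)) = 3/5 ⇒ 1 = 1
¬B = ¬2/5 = 0
¬B ⇔ A = 0 ⇔ 3/5 = 0
A ⇒ (¬B ⇔ A) = 3/5 ⇒ 0 = 0
(A ⇒ ((A ⇔ B) ⇔ (A ⇒ B))) ⇔ (A ⇒ (¬B ⇔ A)) = 1 ⇔ 0 = 0
A ⇔ B = 3/5 ⇔ 2/5 = 2/5
B ⇒ A = 2/5 ⇒ 3/5 = 1
B ⇔ (B ⇒ A) = 2/5 ⇔ 1 = 2/5
(A ⇔ B) ⇔ (B ⇔ (B ⇒ A)) = 2/5 ⇔ 2/5 = 1
¬((A ⇔ B) ⇔ (B ⇔ (B ⇒ A))) = ¬1 = 0
((A ⇒ ((A ⇔ B) ⇔ (A ⇒ B))) ⇔ (A ⇒ (¬B ⇔ A))) ⇒ ¬((A ⇔ B) ⇔ (B ⇔ (B ⇒ A))) = 0 ⇒ 0 = 1
B ⇒ B = 2/5 ⇒ 2/5 = 1
A ⇒ (B ⇒ B) = 3/5 ⇒ 1 = 1
B ⇒ B = 2/5 ⇒ 2/5 = 1
(B ⇒ B) ⇔ A = 1 ⇔ 3/5 = 3/5
(A ⇒ (B ⇒ B)) ⇔ ((B ⇒ B) ⇔ A) = 1 ⇔ 3/5 = 3/5
(((A ⇒ ((A ⇔ B) ⇔ (A ⇒ B))) ⇔ (A ⇒ (¬B ⇔ A))) ⇒ ¬((A ⇔ B) ⇔ (B ⇔ (B ⇒ A)))) ⇔ ((A ⇒ (B ⇒ B)) ⇔ ((B ⇒ B) ⇔ A)) = 1 ⇔ 3/5 = 3/5
((¬((¬A ⇔ B) ⇒ (¬A ⇒ (B ⇒ A))) ⇒ ¬((A ⇒ B) ⇔ ((B ⇒ A) ⇒ (A ⇒ A)))) ⇔ (((((B ⇔ B) ⇒ B) ⇒ ¬(B ⇒ A)) ⇔ ((B ⇒ ¬B) ⇒ ¬(B ⇔ B))) ⇔ ¬((B ⇒ A) ⇒ (B ⇒ A)))) ⇒ ((((A ⇒ ((A ⇔ B) ⇔ (A ⇒ B))) ⇔ (A ⇒ (¬B ⇔ A))) ⇒ ¬((A ⇔ B) ⇔ (B ⇔ (B ⇒ A)))) ⇔ ((A ⇒ (B ⇒ B)) ⇔ ((B ⇒ B) ⇔ A))) = 1 ⇒ 3/5 = 3/5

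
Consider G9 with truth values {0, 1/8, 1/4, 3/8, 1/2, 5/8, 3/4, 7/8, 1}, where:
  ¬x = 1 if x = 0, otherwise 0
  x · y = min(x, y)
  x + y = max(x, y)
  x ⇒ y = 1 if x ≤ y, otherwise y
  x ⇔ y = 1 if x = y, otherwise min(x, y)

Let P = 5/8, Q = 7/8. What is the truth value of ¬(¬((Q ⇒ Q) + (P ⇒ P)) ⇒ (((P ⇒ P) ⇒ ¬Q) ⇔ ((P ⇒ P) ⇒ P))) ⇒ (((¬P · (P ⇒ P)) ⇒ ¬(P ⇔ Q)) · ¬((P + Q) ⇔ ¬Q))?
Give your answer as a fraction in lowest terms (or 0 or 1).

1

Q ⇒ Q = 7/8 ⇒ 7/8 = 1
P ⇒ P = 5/8 ⇒ 5/8 = 1
(Q ⇒ Q) + (P ⇒ P) = 1 + 1 = 1
¬((Q ⇒ Q) + (P ⇒ P)) = ¬1 = 0
P ⇒ P = 5/8 ⇒ 5/8 = 1
¬Q = ¬7/8 = 0
(P ⇒ P) ⇒ ¬Q = 1 ⇒ 0 = 0
P ⇒ P = 5/8 ⇒ 5/8 = 1
(P ⇒ P) ⇒ P = 1 ⇒ 5/8 = 5/8
((P ⇒ P) ⇒ ¬Q) ⇔ ((P ⇒ P) ⇒ P) = 0 ⇔ 5/8 = 0
¬((Q ⇒ Q) + (P ⇒ P)) ⇒ (((P ⇒ P) ⇒ ¬Q) ⇔ ((P ⇒ P) ⇒ P)) = 0 ⇒ 0 = 1
¬(¬((Q ⇒ Q) + (P ⇒ P)) ⇒ (((P ⇒ P) ⇒ ¬Q) ⇔ ((P ⇒ P) ⇒ P))) = ¬1 = 0
¬P = ¬5/8 = 0
P ⇒ P = 5/8 ⇒ 5/8 = 1
¬P · (P ⇒ P) = 0 · 1 = 0
P ⇔ Q = 5/8 ⇔ 7/8 = 5/8
¬(P ⇔ Q) = ¬5/8 = 0
(¬P · (P ⇒ P)) ⇒ ¬(P ⇔ Q) = 0 ⇒ 0 = 1
P + Q = 5/8 + 7/8 = 7/8
¬Q = ¬7/8 = 0
(P + Q) ⇔ ¬Q = 7/8 ⇔ 0 = 0
¬((P + Q) ⇔ ¬Q) = ¬0 = 1
((¬P · (P ⇒ P)) ⇒ ¬(P ⇔ Q)) · ¬((P + Q) ⇔ ¬Q) = 1 · 1 = 1
¬(¬((Q ⇒ Q) + (P ⇒ P)) ⇒ (((P ⇒ P) ⇒ ¬Q) ⇔ ((P ⇒ P) ⇒ P))) ⇒ (((¬P · (P ⇒ P)) ⇒ ¬(P ⇔ Q)) · ¬((P + Q) ⇔ ¬Q)) = 0 ⇒ 1 = 1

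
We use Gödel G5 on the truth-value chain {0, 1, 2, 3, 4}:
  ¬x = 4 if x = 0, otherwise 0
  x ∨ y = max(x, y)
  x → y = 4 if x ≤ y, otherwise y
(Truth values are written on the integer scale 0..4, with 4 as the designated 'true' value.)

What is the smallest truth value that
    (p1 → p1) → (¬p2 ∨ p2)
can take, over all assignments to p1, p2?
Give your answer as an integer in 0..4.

Take p1 = 0, p2 = 1:
p1 → p1 = 0 → 0 = 4
¬p2 = ¬1 = 0
¬p2 ∨ p2 = 0 ∨ 1 = 1
(p1 → p1) → (¬p2 ∨ p2) = 4 → 1 = 1
No assignment yields a value below 1, so this is the minimum.

1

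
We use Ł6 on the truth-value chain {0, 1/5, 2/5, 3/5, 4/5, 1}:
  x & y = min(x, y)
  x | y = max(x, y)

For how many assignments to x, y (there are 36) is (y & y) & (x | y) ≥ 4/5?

value 1: 6 assignments (counts)
value 4/5: 6 assignments (counts)
value 3/5: 6 assignments
value 2/5: 6 assignments
value 1/5: 6 assignments
value 0: 6 assignments
So 12 of the 36 assignments meet the threshold.

12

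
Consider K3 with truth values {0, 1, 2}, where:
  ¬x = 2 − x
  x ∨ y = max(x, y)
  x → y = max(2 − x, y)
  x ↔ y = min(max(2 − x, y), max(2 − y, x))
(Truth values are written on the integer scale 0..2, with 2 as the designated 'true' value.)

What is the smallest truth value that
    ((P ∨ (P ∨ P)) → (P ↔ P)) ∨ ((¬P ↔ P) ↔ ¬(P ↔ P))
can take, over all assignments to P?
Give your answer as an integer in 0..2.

1

Take P = 1:
P ∨ P = 1 ∨ 1 = 1
P ∨ (P ∨ P) = 1 ∨ 1 = 1
P ↔ P = 1 ↔ 1 = 1
(P ∨ (P ∨ P)) → (P ↔ P) = 1 → 1 = 1
¬P = ¬1 = 1
¬P ↔ P = 1 ↔ 1 = 1
P ↔ P = 1 ↔ 1 = 1
¬(P ↔ P) = ¬1 = 1
(¬P ↔ P) ↔ ¬(P ↔ P) = 1 ↔ 1 = 1
((P ∨ (P ∨ P)) → (P ↔ P)) ∨ ((¬P ↔ P) ↔ ¬(P ↔ P)) = 1 ∨ 1 = 1
No assignment yields a value below 1, so this is the minimum.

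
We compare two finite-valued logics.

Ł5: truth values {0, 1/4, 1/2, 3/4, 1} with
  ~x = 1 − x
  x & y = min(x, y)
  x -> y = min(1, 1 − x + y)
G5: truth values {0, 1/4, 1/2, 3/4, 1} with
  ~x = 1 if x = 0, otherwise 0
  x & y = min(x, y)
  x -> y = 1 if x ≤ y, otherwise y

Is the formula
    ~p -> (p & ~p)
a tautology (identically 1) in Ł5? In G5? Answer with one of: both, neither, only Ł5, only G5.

In Ł5: at p = 0 the value is 0 — not a tautology.
In G5: at p = 0 the value is 0 — not a tautology.

neither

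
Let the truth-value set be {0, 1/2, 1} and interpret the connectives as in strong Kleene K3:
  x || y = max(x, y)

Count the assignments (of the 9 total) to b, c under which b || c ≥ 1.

b = 0, c = 0 ↦ 0  <
b = 0, c = 1/2 ↦ 1/2  <
b = 0, c = 1 ↦ 1  ≥
b = 1/2, c = 0 ↦ 1/2  <
b = 1/2, c = 1/2 ↦ 1/2  <
b = 1/2, c = 1 ↦ 1  ≥
b = 1, c = 0 ↦ 1  ≥
b = 1, c = 1/2 ↦ 1  ≥
b = 1, c = 1 ↦ 1  ≥
So 5 of the 9 assignments meet the threshold.

5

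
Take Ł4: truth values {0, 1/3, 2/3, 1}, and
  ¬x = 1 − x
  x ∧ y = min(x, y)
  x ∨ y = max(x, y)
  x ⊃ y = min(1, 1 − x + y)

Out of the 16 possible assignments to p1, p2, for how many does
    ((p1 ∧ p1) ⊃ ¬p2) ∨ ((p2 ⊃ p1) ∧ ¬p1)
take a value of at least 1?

10

p1 = 0, p2 = 0 ↦ 1  ≥
p1 = 0, p2 = 1/3 ↦ 1  ≥
p1 = 0, p2 = 2/3 ↦ 1  ≥
p1 = 0, p2 = 1 ↦ 1  ≥
p1 = 1/3, p2 = 0 ↦ 1  ≥
p1 = 1/3, p2 = 1/3 ↦ 1  ≥
p1 = 1/3, p2 = 2/3 ↦ 1  ≥
p1 = 1/3, p2 = 1 ↦ 2/3  <
p1 = 2/3, p2 = 0 ↦ 1  ≥
p1 = 2/3, p2 = 1/3 ↦ 1  ≥
p1 = 2/3, p2 = 2/3 ↦ 2/3  <
p1 = 2/3, p2 = 1 ↦ 1/3  <
p1 = 1, p2 = 0 ↦ 1  ≥
p1 = 1, p2 = 1/3 ↦ 2/3  <
p1 = 1, p2 = 2/3 ↦ 1/3  <
p1 = 1, p2 = 1 ↦ 0  <
So 10 of the 16 assignments meet the threshold.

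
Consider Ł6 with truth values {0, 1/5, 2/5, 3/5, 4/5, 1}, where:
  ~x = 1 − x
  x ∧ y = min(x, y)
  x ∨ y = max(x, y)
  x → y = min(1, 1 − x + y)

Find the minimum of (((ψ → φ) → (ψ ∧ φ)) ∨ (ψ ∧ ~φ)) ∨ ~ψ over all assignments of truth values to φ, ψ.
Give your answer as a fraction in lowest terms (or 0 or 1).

Take φ = 0, ψ = 2/5:
ψ → φ = 2/5 → 0 = 3/5
ψ ∧ φ = 2/5 ∧ 0 = 0
(ψ → φ) → (ψ ∧ φ) = 3/5 → 0 = 2/5
~φ = ~0 = 1
ψ ∧ ~φ = 2/5 ∧ 1 = 2/5
((ψ → φ) → (ψ ∧ φ)) ∨ (ψ ∧ ~φ) = 2/5 ∨ 2/5 = 2/5
~ψ = ~2/5 = 3/5
(((ψ → φ) → (ψ ∧ φ)) ∨ (ψ ∧ ~φ)) ∨ ~ψ = 2/5 ∨ 3/5 = 3/5
No assignment yields a value below 3/5, so this is the minimum.

3/5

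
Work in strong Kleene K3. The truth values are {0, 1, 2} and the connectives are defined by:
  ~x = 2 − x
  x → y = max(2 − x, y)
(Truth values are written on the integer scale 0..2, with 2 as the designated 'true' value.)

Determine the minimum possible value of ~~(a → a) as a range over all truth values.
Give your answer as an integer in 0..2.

Take a = 1:
a → a = 1 → 1 = 1
~(a → a) = ~1 = 1
~~(a → a) = ~1 = 1
No assignment yields a value below 1, so this is the minimum.

1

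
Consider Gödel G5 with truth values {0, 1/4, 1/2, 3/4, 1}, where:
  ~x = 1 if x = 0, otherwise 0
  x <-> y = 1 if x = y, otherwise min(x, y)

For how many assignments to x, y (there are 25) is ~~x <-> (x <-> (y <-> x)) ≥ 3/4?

10

value 1: 8 assignments (counts)
value 3/4: 2 assignments (counts)
value 1/2: 3 assignments
value 1/4: 4 assignments
value 0: 8 assignments
So 10 of the 25 assignments meet the threshold.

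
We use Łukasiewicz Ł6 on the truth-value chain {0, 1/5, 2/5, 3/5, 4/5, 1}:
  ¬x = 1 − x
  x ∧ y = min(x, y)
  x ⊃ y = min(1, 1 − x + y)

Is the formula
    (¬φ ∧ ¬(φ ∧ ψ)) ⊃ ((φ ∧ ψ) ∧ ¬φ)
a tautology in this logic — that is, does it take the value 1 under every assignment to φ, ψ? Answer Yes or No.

No

Counterexample: take φ = 0, ψ = 0.
¬φ = ¬0 = 1
φ ∧ ψ = 0 ∧ 0 = 0
¬(φ ∧ ψ) = ¬0 = 1
¬φ ∧ ¬(φ ∧ ψ) = 1 ∧ 1 = 1
φ ∧ ψ = 0 ∧ 0 = 0
¬φ = ¬0 = 1
(φ ∧ ψ) ∧ ¬φ = 0 ∧ 1 = 0
(¬φ ∧ ¬(φ ∧ ψ)) ⊃ ((φ ∧ ψ) ∧ ¬φ) = 1 ⊃ 0 = 0
This gives 0 ≠ 1.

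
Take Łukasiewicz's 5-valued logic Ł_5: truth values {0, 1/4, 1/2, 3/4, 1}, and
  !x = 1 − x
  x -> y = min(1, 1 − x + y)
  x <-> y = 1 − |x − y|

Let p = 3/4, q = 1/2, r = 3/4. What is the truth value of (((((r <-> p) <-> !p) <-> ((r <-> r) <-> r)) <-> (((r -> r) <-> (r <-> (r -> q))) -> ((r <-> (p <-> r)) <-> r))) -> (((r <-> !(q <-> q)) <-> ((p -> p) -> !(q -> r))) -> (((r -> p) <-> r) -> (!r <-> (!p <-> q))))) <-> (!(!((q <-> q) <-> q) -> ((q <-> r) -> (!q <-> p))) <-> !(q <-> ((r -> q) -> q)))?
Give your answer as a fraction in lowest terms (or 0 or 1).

3/4

r <-> p = 3/4 <-> 3/4 = 1
!p = !3/4 = 1/4
(r <-> p) <-> !p = 1 <-> 1/4 = 1/4
r <-> r = 3/4 <-> 3/4 = 1
(r <-> r) <-> r = 1 <-> 3/4 = 3/4
((r <-> p) <-> !p) <-> ((r <-> r) <-> r) = 1/4 <-> 3/4 = 1/2
r -> r = 3/4 -> 3/4 = 1
r -> q = 3/4 -> 1/2 = 3/4
r <-> (r -> q) = 3/4 <-> 3/4 = 1
(r -> r) <-> (r <-> (r -> q)) = 1 <-> 1 = 1
p <-> r = 3/4 <-> 3/4 = 1
r <-> (p <-> r) = 3/4 <-> 1 = 3/4
(r <-> (p <-> r)) <-> r = 3/4 <-> 3/4 = 1
((r -> r) <-> (r <-> (r -> q))) -> ((r <-> (p <-> r)) <-> r) = 1 -> 1 = 1
(((r <-> p) <-> !p) <-> ((r <-> r) <-> r)) <-> (((r -> r) <-> (r <-> (r -> q))) -> ((r <-> (p <-> r)) <-> r)) = 1/2 <-> 1 = 1/2
q <-> q = 1/2 <-> 1/2 = 1
!(q <-> q) = !1 = 0
r <-> !(q <-> q) = 3/4 <-> 0 = 1/4
p -> p = 3/4 -> 3/4 = 1
q -> r = 1/2 -> 3/4 = 1
!(q -> r) = !1 = 0
(p -> p) -> !(q -> r) = 1 -> 0 = 0
(r <-> !(q <-> q)) <-> ((p -> p) -> !(q -> r)) = 1/4 <-> 0 = 3/4
r -> p = 3/4 -> 3/4 = 1
(r -> p) <-> r = 1 <-> 3/4 = 3/4
!r = !3/4 = 1/4
!p = !3/4 = 1/4
!p <-> q = 1/4 <-> 1/2 = 3/4
!r <-> (!p <-> q) = 1/4 <-> 3/4 = 1/2
((r -> p) <-> r) -> (!r <-> (!p <-> q)) = 3/4 -> 1/2 = 3/4
((r <-> !(q <-> q)) <-> ((p -> p) -> !(q -> r))) -> (((r -> p) <-> r) -> (!r <-> (!p <-> q))) = 3/4 -> 3/4 = 1
((((r <-> p) <-> !p) <-> ((r <-> r) <-> r)) <-> (((r -> r) <-> (r <-> (r -> q))) -> ((r <-> (p <-> r)) <-> r))) -> (((r <-> !(q <-> q)) <-> ((p -> p) -> !(q -> r))) -> (((r -> p) <-> r) -> (!r <-> (!p <-> q)))) = 1/2 -> 1 = 1
q <-> q = 1/2 <-> 1/2 = 1
(q <-> q) <-> q = 1 <-> 1/2 = 1/2
!((q <-> q) <-> q) = !1/2 = 1/2
q <-> r = 1/2 <-> 3/4 = 3/4
!q = !1/2 = 1/2
!q <-> p = 1/2 <-> 3/4 = 3/4
(q <-> r) -> (!q <-> p) = 3/4 -> 3/4 = 1
!((q <-> q) <-> q) -> ((q <-> r) -> (!q <-> p)) = 1/2 -> 1 = 1
!(!((q <-> q) <-> q) -> ((q <-> r) -> (!q <-> p))) = !1 = 0
r -> q = 3/4 -> 1/2 = 3/4
(r -> q) -> q = 3/4 -> 1/2 = 3/4
q <-> ((r -> q) -> q) = 1/2 <-> 3/4 = 3/4
!(q <-> ((r -> q) -> q)) = !3/4 = 1/4
!(!((q <-> q) <-> q) -> ((q <-> r) -> (!q <-> p))) <-> !(q <-> ((r -> q) -> q)) = 0 <-> 1/4 = 3/4
(((((r <-> p) <-> !p) <-> ((r <-> r) <-> r)) <-> (((r -> r) <-> (r <-> (r -> q))) -> ((r <-> (p <-> r)) <-> r))) -> (((r <-> !(q <-> q)) <-> ((p -> p) -> !(q -> r))) -> (((r -> p) <-> r) -> (!r <-> (!p <-> q))))) <-> (!(!((q <-> q) <-> q) -> ((q <-> r) -> (!q <-> p))) <-> !(q <-> ((r -> q) -> q))) = 1 <-> 3/4 = 3/4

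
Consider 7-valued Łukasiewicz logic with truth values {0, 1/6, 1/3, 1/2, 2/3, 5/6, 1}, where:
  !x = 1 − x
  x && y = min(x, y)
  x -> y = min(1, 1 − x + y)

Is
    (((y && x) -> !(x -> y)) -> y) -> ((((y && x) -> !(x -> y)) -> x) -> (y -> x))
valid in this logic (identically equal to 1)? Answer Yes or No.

Counterexample: take x = 1/6, y = 1.
y && x = 1 && 1/6 = 1/6
x -> y = 1/6 -> 1 = 1
!(x -> y) = !1 = 0
(y && x) -> !(x -> y) = 1/6 -> 0 = 5/6
((y && x) -> !(x -> y)) -> y = 5/6 -> 1 = 1
y && x = 1 && 1/6 = 1/6
x -> y = 1/6 -> 1 = 1
!(x -> y) = !1 = 0
(y && x) -> !(x -> y) = 1/6 -> 0 = 5/6
((y && x) -> !(x -> y)) -> x = 5/6 -> 1/6 = 1/3
y -> x = 1 -> 1/6 = 1/6
(((y && x) -> !(x -> y)) -> x) -> (y -> x) = 1/3 -> 1/6 = 5/6
(((y && x) -> !(x -> y)) -> y) -> ((((y && x) -> !(x -> y)) -> x) -> (y -> x)) = 1 -> 5/6 = 5/6
This gives 5/6 ≠ 1.

No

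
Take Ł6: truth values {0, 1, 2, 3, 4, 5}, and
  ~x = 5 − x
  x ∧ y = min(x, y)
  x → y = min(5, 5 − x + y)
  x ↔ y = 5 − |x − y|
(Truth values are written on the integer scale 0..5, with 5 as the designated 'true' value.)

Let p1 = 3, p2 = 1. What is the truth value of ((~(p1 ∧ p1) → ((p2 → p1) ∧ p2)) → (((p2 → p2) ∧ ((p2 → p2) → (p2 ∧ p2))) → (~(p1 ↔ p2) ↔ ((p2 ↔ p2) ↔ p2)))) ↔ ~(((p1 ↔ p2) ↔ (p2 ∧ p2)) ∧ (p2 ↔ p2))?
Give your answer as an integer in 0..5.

2

p1 ∧ p1 = 3 ∧ 3 = 3
~(p1 ∧ p1) = ~3 = 2
p2 → p1 = 1 → 3 = 5
(p2 → p1) ∧ p2 = 5 ∧ 1 = 1
~(p1 ∧ p1) → ((p2 → p1) ∧ p2) = 2 → 1 = 4
p2 → p2 = 1 → 1 = 5
p2 → p2 = 1 → 1 = 5
p2 ∧ p2 = 1 ∧ 1 = 1
(p2 → p2) → (p2 ∧ p2) = 5 → 1 = 1
(p2 → p2) ∧ ((p2 → p2) → (p2 ∧ p2)) = 5 ∧ 1 = 1
p1 ↔ p2 = 3 ↔ 1 = 3
~(p1 ↔ p2) = ~3 = 2
p2 ↔ p2 = 1 ↔ 1 = 5
(p2 ↔ p2) ↔ p2 = 5 ↔ 1 = 1
~(p1 ↔ p2) ↔ ((p2 ↔ p2) ↔ p2) = 2 ↔ 1 = 4
((p2 → p2) ∧ ((p2 → p2) → (p2 ∧ p2))) → (~(p1 ↔ p2) ↔ ((p2 ↔ p2) ↔ p2)) = 1 → 4 = 5
(~(p1 ∧ p1) → ((p2 → p1) ∧ p2)) → (((p2 → p2) ∧ ((p2 → p2) → (p2 ∧ p2))) → (~(p1 ↔ p2) ↔ ((p2 ↔ p2) ↔ p2))) = 4 → 5 = 5
p1 ↔ p2 = 3 ↔ 1 = 3
p2 ∧ p2 = 1 ∧ 1 = 1
(p1 ↔ p2) ↔ (p2 ∧ p2) = 3 ↔ 1 = 3
p2 ↔ p2 = 1 ↔ 1 = 5
((p1 ↔ p2) ↔ (p2 ∧ p2)) ∧ (p2 ↔ p2) = 3 ∧ 5 = 3
~(((p1 ↔ p2) ↔ (p2 ∧ p2)) ∧ (p2 ↔ p2)) = ~3 = 2
((~(p1 ∧ p1) → ((p2 → p1) ∧ p2)) → (((p2 → p2) ∧ ((p2 → p2) → (p2 ∧ p2))) → (~(p1 ↔ p2) ↔ ((p2 ↔ p2) ↔ p2)))) ↔ ~(((p1 ↔ p2) ↔ (p2 ∧ p2)) ∧ (p2 ↔ p2)) = 5 ↔ 2 = 2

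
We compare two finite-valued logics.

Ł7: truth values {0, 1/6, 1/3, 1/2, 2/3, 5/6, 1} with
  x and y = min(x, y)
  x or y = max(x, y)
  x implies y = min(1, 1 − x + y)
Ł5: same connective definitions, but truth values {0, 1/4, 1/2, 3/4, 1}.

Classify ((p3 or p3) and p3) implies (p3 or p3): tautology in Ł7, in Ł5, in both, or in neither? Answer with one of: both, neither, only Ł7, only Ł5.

In Ł7: every assignment gives 1 — tautology.
In Ł5: every assignment gives 1 — tautology.

both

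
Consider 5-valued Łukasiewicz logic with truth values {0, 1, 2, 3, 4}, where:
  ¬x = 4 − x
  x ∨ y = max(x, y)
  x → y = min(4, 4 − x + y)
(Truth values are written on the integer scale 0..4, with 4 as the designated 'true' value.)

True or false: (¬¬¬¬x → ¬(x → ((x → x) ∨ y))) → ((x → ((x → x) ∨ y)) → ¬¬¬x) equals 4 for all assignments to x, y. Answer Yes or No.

Yes

At x = 0, y = 2, for instance:
¬x = ¬0 = 4
¬¬x = ¬4 = 0
¬¬¬x = ¬0 = 4
¬¬¬¬x = ¬4 = 0
x → x = 0 → 0 = 4
(x → x) ∨ y = 4 ∨ 2 = 4
x → ((x → x) ∨ y) = 0 → 4 = 4
¬(x → ((x → x) ∨ y)) = ¬4 = 0
¬¬¬¬x → ¬(x → ((x → x) ∨ y)) = 0 → 0 = 4
(x → ((x → x) ∨ y)) → ¬¬¬x = 4 → 4 = 4
(¬¬¬¬x → ¬(x → ((x → x) ∨ y))) → ((x → ((x → x) ∨ y)) → ¬¬¬x) = 4 → 4 = 4
and checking the remaining 24 assignments likewise gives ≥ 4 in every case.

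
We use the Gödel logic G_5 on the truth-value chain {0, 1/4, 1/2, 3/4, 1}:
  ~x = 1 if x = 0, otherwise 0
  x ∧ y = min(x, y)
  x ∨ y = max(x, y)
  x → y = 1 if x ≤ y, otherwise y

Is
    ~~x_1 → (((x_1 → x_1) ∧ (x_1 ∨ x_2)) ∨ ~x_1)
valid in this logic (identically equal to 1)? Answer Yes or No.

No

Counterexample: take x_1 = 1/4, x_2 = 0.
~x_1 = ~1/4 = 0
~~x_1 = ~0 = 1
x_1 → x_1 = 1/4 → 1/4 = 1
x_1 ∨ x_2 = 1/4 ∨ 0 = 1/4
(x_1 → x_1) ∧ (x_1 ∨ x_2) = 1 ∧ 1/4 = 1/4
~x_1 = ~1/4 = 0
((x_1 → x_1) ∧ (x_1 ∨ x_2)) ∨ ~x_1 = 1/4 ∨ 0 = 1/4
~~x_1 → (((x_1 → x_1) ∧ (x_1 ∨ x_2)) ∨ ~x_1) = 1 → 1/4 = 1/4
This gives 1/4 ≠ 1.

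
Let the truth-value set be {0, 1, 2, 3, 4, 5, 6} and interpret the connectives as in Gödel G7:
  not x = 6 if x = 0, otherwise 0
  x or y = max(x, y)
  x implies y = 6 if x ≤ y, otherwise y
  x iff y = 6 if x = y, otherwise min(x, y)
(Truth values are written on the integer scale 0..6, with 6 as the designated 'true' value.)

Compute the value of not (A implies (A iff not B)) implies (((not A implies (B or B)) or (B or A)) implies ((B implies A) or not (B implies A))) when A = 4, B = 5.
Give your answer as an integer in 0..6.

not B = not 5 = 0
A iff not B = 4 iff 0 = 0
A implies (A iff not B) = 4 implies 0 = 0
not (A implies (A iff not B)) = not 0 = 6
not A = not 4 = 0
B or B = 5 or 5 = 5
not A implies (B or B) = 0 implies 5 = 6
B or A = 5 or 4 = 5
(not A implies (B or B)) or (B or A) = 6 or 5 = 6
B implies A = 5 implies 4 = 4
B implies A = 5 implies 4 = 4
not (B implies A) = not 4 = 0
(B implies A) or not (B implies A) = 4 or 0 = 4
((not A implies (B or B)) or (B or A)) implies ((B implies A) or not (B implies A)) = 6 implies 4 = 4
not (A implies (A iff not B)) implies (((not A implies (B or B)) or (B or A)) implies ((B implies A) or not (B implies A))) = 6 implies 4 = 4

4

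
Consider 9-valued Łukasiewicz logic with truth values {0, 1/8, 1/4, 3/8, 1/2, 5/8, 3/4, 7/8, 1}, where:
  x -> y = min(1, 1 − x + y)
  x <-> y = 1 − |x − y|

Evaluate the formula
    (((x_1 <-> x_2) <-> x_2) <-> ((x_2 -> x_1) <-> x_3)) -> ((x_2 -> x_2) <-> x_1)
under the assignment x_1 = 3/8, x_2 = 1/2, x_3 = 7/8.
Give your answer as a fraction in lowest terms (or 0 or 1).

x_1 <-> x_2 = 3/8 <-> 1/2 = 7/8
(x_1 <-> x_2) <-> x_2 = 7/8 <-> 1/2 = 5/8
x_2 -> x_1 = 1/2 -> 3/8 = 7/8
(x_2 -> x_1) <-> x_3 = 7/8 <-> 7/8 = 1
((x_1 <-> x_2) <-> x_2) <-> ((x_2 -> x_1) <-> x_3) = 5/8 <-> 1 = 5/8
x_2 -> x_2 = 1/2 -> 1/2 = 1
(x_2 -> x_2) <-> x_1 = 1 <-> 3/8 = 3/8
(((x_1 <-> x_2) <-> x_2) <-> ((x_2 -> x_1) <-> x_3)) -> ((x_2 -> x_2) <-> x_1) = 5/8 -> 3/8 = 3/4

3/4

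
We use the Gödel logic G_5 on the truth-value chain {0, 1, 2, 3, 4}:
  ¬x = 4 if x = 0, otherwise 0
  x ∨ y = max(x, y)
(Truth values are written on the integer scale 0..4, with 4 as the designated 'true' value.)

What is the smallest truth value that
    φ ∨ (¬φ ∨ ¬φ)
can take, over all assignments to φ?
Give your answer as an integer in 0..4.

1

Take φ = 1:
¬φ = ¬1 = 0
¬φ = ¬1 = 0
¬φ ∨ ¬φ = 0 ∨ 0 = 0
φ ∨ (¬φ ∨ ¬φ) = 1 ∨ 0 = 1
No assignment yields a value below 1, so this is the minimum.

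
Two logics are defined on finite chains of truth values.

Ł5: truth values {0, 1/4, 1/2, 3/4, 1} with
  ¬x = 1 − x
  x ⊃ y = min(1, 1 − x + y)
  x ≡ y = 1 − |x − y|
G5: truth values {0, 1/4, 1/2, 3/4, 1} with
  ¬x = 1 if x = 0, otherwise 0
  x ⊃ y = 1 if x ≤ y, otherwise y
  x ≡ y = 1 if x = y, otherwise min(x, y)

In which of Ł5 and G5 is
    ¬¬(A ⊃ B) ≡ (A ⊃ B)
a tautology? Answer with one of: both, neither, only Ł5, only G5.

In Ł5: every assignment gives 1 — tautology.
In G5: at A = 1/2, B = 1/4 the value is 1/4 — not a tautology.

only Ł5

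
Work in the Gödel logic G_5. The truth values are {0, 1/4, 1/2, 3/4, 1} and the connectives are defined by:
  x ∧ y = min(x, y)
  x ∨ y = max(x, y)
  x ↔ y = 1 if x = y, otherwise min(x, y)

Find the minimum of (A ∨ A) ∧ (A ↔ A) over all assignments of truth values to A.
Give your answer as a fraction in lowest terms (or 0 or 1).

0

Take A = 0:
A ∨ A = 0 ∨ 0 = 0
A ↔ A = 0 ↔ 0 = 1
(A ∨ A) ∧ (A ↔ A) = 0 ∧ 1 = 0
No assignment yields a value below 0, so this is the minimum.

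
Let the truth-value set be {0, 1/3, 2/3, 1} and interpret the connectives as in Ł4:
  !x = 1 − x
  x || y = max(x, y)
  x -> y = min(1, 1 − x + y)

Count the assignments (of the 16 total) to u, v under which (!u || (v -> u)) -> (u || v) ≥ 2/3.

12

u = 0, v = 0 ↦ 0  <
u = 0, v = 1/3 ↦ 1/3  <
u = 0, v = 2/3 ↦ 2/3  ≥
u = 0, v = 1 ↦ 1  ≥
u = 1/3, v = 0 ↦ 1/3  <
u = 1/3, v = 1/3 ↦ 1/3  <
u = 1/3, v = 2/3 ↦ 1  ≥
u = 1/3, v = 1 ↦ 1  ≥
u = 2/3, v = 0 ↦ 2/3  ≥
u = 2/3, v = 1/3 ↦ 2/3  ≥
u = 2/3, v = 2/3 ↦ 2/3  ≥
u = 2/3, v = 1 ↦ 1  ≥
u = 1, v = 0 ↦ 1  ≥
u = 1, v = 1/3 ↦ 1  ≥
u = 1, v = 2/3 ↦ 1  ≥
u = 1, v = 1 ↦ 1  ≥
So 12 of the 16 assignments meet the threshold.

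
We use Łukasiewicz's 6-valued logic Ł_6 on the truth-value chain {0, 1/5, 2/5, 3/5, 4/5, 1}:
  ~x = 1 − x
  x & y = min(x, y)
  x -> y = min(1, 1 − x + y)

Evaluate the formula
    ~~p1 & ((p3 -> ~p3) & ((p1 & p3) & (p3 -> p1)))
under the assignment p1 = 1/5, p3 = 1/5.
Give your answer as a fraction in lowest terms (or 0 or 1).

~p1 = ~1/5 = 4/5
~~p1 = ~4/5 = 1/5
~p3 = ~1/5 = 4/5
p3 -> ~p3 = 1/5 -> 4/5 = 1
p1 & p3 = 1/5 & 1/5 = 1/5
p3 -> p1 = 1/5 -> 1/5 = 1
(p1 & p3) & (p3 -> p1) = 1/5 & 1 = 1/5
(p3 -> ~p3) & ((p1 & p3) & (p3 -> p1)) = 1 & 1/5 = 1/5
~~p1 & ((p3 -> ~p3) & ((p1 & p3) & (p3 -> p1))) = 1/5 & 1/5 = 1/5

1/5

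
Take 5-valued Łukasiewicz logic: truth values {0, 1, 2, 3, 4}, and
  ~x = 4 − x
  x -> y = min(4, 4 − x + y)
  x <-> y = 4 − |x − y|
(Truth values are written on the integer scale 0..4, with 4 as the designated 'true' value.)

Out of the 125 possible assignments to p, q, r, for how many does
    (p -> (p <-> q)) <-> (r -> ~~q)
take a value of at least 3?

94

value 4: 68 assignments (counts)
value 3: 26 assignments (counts)
value 2: 18 assignments
value 1: 9 assignments
value 0: 4 assignments
So 94 of the 125 assignments meet the threshold.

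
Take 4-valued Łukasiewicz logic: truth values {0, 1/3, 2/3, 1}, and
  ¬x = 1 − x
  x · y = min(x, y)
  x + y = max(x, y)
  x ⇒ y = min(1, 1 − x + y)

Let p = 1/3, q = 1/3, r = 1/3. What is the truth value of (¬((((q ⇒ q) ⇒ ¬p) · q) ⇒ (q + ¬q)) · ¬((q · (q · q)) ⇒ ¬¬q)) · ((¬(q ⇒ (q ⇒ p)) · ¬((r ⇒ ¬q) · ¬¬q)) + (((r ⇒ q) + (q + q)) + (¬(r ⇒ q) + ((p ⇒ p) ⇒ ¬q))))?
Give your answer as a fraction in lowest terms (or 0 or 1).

0

q ⇒ q = 1/3 ⇒ 1/3 = 1
¬p = ¬1/3 = 2/3
(q ⇒ q) ⇒ ¬p = 1 ⇒ 2/3 = 2/3
((q ⇒ q) ⇒ ¬p) · q = 2/3 · 1/3 = 1/3
¬q = ¬1/3 = 2/3
q + ¬q = 1/3 + 2/3 = 2/3
(((q ⇒ q) ⇒ ¬p) · q) ⇒ (q + ¬q) = 1/3 ⇒ 2/3 = 1
¬((((q ⇒ q) ⇒ ¬p) · q) ⇒ (q + ¬q)) = ¬1 = 0
q · q = 1/3 · 1/3 = 1/3
q · (q · q) = 1/3 · 1/3 = 1/3
¬q = ¬1/3 = 2/3
¬¬q = ¬2/3 = 1/3
(q · (q · q)) ⇒ ¬¬q = 1/3 ⇒ 1/3 = 1
¬((q · (q · q)) ⇒ ¬¬q) = ¬1 = 0
¬((((q ⇒ q) ⇒ ¬p) · q) ⇒ (q + ¬q)) · ¬((q · (q · q)) ⇒ ¬¬q) = 0 · 0 = 0
q ⇒ p = 1/3 ⇒ 1/3 = 1
q ⇒ (q ⇒ p) = 1/3 ⇒ 1 = 1
¬(q ⇒ (q ⇒ p)) = ¬1 = 0
¬q = ¬1/3 = 2/3
r ⇒ ¬q = 1/3 ⇒ 2/3 = 1
¬q = ¬1/3 = 2/3
¬¬q = ¬2/3 = 1/3
(r ⇒ ¬q) · ¬¬q = 1 · 1/3 = 1/3
¬((r ⇒ ¬q) · ¬¬q) = ¬1/3 = 2/3
¬(q ⇒ (q ⇒ p)) · ¬((r ⇒ ¬q) · ¬¬q) = 0 · 2/3 = 0
r ⇒ q = 1/3 ⇒ 1/3 = 1
q + q = 1/3 + 1/3 = 1/3
(r ⇒ q) + (q + q) = 1 + 1/3 = 1
r ⇒ q = 1/3 ⇒ 1/3 = 1
¬(r ⇒ q) = ¬1 = 0
p ⇒ p = 1/3 ⇒ 1/3 = 1
¬q = ¬1/3 = 2/3
(p ⇒ p) ⇒ ¬q = 1 ⇒ 2/3 = 2/3
¬(r ⇒ q) + ((p ⇒ p) ⇒ ¬q) = 0 + 2/3 = 2/3
((r ⇒ q) + (q + q)) + (¬(r ⇒ q) + ((p ⇒ p) ⇒ ¬q)) = 1 + 2/3 = 1
(¬(q ⇒ (q ⇒ p)) · ¬((r ⇒ ¬q) · ¬¬q)) + (((r ⇒ q) + (q + q)) + (¬(r ⇒ q) + ((p ⇒ p) ⇒ ¬q))) = 0 + 1 = 1
(¬((((q ⇒ q) ⇒ ¬p) · q) ⇒ (q + ¬q)) · ¬((q · (q · q)) ⇒ ¬¬q)) · ((¬(q ⇒ (q ⇒ p)) · ¬((r ⇒ ¬q) · ¬¬q)) + (((r ⇒ q) + (q + q)) + (¬(r ⇒ q) + ((p ⇒ p) ⇒ ¬q)))) = 0 · 1 = 0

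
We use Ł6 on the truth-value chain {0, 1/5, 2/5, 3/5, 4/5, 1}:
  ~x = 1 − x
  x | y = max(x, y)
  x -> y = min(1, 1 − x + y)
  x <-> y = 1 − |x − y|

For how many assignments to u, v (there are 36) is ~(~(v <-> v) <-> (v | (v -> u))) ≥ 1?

26

value 1: 26 assignments (counts)
value 4/5: 7 assignments
value 3/5: 3 assignments
So 26 of the 36 assignments meet the threshold.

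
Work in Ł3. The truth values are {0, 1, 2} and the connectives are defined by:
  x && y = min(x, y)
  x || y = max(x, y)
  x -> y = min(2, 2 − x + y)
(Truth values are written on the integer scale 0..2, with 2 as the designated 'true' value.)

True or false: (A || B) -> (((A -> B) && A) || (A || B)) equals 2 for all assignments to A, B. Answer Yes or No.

A = 0, B = 0 ↦ 2
A = 0, B = 1 ↦ 2
A = 0, B = 2 ↦ 2
A = 1, B = 0 ↦ 2
A = 1, B = 1 ↦ 2
A = 1, B = 2 ↦ 2
A = 2, B = 0 ↦ 2
A = 2, B = 1 ↦ 2
A = 2, B = 2 ↦ 2
Every assignment gives a value ≥ 2.

Yes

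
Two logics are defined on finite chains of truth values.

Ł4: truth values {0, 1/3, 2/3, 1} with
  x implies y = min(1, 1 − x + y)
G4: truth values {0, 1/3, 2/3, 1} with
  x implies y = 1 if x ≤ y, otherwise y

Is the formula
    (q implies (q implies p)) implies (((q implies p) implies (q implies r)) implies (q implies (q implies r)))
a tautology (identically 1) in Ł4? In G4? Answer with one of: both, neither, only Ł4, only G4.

In Ł4: every assignment gives 1 — tautology.
In G4: every assignment gives 1 — tautology.

both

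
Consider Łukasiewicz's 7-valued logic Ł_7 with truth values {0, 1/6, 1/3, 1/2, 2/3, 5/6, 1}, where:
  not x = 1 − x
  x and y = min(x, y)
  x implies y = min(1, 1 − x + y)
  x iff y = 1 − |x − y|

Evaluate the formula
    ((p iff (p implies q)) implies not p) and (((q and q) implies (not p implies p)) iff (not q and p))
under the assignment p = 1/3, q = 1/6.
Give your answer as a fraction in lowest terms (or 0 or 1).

1/3

p implies q = 1/3 implies 1/6 = 5/6
p iff (p implies q) = 1/3 iff 5/6 = 1/2
not p = not 1/3 = 2/3
(p iff (p implies q)) implies not p = 1/2 implies 2/3 = 1
q and q = 1/6 and 1/6 = 1/6
not p = not 1/3 = 2/3
not p implies p = 2/3 implies 1/3 = 2/3
(q and q) implies (not p implies p) = 1/6 implies 2/3 = 1
not q = not 1/6 = 5/6
not q and p = 5/6 and 1/3 = 1/3
((q and q) implies (not p implies p)) iff (not q and p) = 1 iff 1/3 = 1/3
((p iff (p implies q)) implies not p) and (((q and q) implies (not p implies p)) iff (not q and p)) = 1 and 1/3 = 1/3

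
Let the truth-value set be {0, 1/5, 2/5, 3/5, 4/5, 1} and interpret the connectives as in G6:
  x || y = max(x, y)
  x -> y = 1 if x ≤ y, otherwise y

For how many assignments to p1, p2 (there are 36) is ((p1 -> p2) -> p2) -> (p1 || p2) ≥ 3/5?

value 1: 26 assignments (counts)
value 4/5: 4 assignments (counts)
value 3/5: 3 assignments (counts)
value 2/5: 2 assignments
value 1/5: 1 assignment
So 33 of the 36 assignments meet the threshold.

33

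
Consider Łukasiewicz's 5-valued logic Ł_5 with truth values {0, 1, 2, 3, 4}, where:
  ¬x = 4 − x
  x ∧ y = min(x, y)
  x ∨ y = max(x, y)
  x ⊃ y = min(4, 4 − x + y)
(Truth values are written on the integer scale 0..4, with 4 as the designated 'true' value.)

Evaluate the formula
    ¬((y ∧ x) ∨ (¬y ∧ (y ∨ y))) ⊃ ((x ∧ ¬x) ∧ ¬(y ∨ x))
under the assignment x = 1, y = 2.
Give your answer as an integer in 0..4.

3

y ∧ x = 2 ∧ 1 = 1
¬y = ¬2 = 2
y ∨ y = 2 ∨ 2 = 2
¬y ∧ (y ∨ y) = 2 ∧ 2 = 2
(y ∧ x) ∨ (¬y ∧ (y ∨ y)) = 1 ∨ 2 = 2
¬((y ∧ x) ∨ (¬y ∧ (y ∨ y))) = ¬2 = 2
¬x = ¬1 = 3
x ∧ ¬x = 1 ∧ 3 = 1
y ∨ x = 2 ∨ 1 = 2
¬(y ∨ x) = ¬2 = 2
(x ∧ ¬x) ∧ ¬(y ∨ x) = 1 ∧ 2 = 1
¬((y ∧ x) ∨ (¬y ∧ (y ∨ y))) ⊃ ((x ∧ ¬x) ∧ ¬(y ∨ x)) = 2 ⊃ 1 = 3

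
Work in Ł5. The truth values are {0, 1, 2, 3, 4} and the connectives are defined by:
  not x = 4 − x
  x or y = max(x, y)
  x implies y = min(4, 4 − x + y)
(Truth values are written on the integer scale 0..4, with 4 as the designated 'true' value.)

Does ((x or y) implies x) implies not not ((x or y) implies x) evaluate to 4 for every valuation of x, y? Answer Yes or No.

Yes

At x = 3, y = 3, for instance:
x or y = 3 or 3 = 3
(x or y) implies x = 3 implies 3 = 4
not ((x or y) implies x) = not 4 = 0
not not ((x or y) implies x) = not 0 = 4
((x or y) implies x) implies not not ((x or y) implies x) = 4 implies 4 = 4
and checking the remaining 24 assignments likewise gives ≥ 4 in every case.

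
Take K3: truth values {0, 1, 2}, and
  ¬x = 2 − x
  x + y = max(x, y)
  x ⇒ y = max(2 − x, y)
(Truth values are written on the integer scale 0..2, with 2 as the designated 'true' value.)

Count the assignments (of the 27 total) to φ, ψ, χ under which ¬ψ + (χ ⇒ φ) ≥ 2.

value 2: 19 assignments (counts)
value 1: 7 assignments
value 0: 1 assignment
So 19 of the 27 assignments meet the threshold.

19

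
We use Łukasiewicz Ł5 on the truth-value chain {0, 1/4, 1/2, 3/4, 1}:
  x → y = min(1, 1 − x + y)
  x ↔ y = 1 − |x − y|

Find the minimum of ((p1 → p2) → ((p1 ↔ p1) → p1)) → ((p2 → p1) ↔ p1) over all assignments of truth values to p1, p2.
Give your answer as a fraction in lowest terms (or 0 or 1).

Take p1 = 1/2, p2 = 0:
p1 → p2 = 1/2 → 0 = 1/2
p1 ↔ p1 = 1/2 ↔ 1/2 = 1
(p1 ↔ p1) → p1 = 1 → 1/2 = 1/2
(p1 → p2) → ((p1 ↔ p1) → p1) = 1/2 → 1/2 = 1
p2 → p1 = 0 → 1/2 = 1
(p2 → p1) ↔ p1 = 1 ↔ 1/2 = 1/2
((p1 → p2) → ((p1 ↔ p1) → p1)) → ((p2 → p1) ↔ p1) = 1 → 1/2 = 1/2
No assignment yields a value below 1/2, so this is the minimum.

1/2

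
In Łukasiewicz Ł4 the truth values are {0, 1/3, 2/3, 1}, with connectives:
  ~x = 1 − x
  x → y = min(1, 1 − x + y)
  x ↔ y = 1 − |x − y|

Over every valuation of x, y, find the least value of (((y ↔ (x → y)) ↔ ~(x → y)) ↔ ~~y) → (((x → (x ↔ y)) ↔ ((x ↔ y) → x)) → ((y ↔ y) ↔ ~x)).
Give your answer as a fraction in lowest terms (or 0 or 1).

2/3

Take x = 2/3, y = 1/3:
x → y = 2/3 → 1/3 = 2/3
y ↔ (x → y) = 1/3 ↔ 2/3 = 2/3
x → y = 2/3 → 1/3 = 2/3
~(x → y) = ~2/3 = 1/3
(y ↔ (x → y)) ↔ ~(x → y) = 2/3 ↔ 1/3 = 2/3
~y = ~1/3 = 2/3
~~y = ~2/3 = 1/3
((y ↔ (x → y)) ↔ ~(x → y)) ↔ ~~y = 2/3 ↔ 1/3 = 2/3
x ↔ y = 2/3 ↔ 1/3 = 2/3
x → (x ↔ y) = 2/3 → 2/3 = 1
x ↔ y = 2/3 ↔ 1/3 = 2/3
(x ↔ y) → x = 2/3 → 2/3 = 1
(x → (x ↔ y)) ↔ ((x ↔ y) → x) = 1 ↔ 1 = 1
y ↔ y = 1/3 ↔ 1/3 = 1
~x = ~2/3 = 1/3
(y ↔ y) ↔ ~x = 1 ↔ 1/3 = 1/3
((x → (x ↔ y)) ↔ ((x ↔ y) → x)) → ((y ↔ y) ↔ ~x) = 1 → 1/3 = 1/3
(((y ↔ (x → y)) ↔ ~(x → y)) ↔ ~~y) → (((x → (x ↔ y)) ↔ ((x ↔ y) → x)) → ((y ↔ y) ↔ ~x)) = 2/3 → 1/3 = 2/3
No assignment yields a value below 2/3, so this is the minimum.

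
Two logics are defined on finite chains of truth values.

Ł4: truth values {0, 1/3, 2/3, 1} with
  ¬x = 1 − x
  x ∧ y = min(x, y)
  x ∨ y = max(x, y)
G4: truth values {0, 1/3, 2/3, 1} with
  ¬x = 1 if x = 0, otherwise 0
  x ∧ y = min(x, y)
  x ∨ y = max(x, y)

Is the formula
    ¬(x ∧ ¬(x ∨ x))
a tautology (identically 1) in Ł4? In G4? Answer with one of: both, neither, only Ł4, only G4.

only G4

In Ł4: at x = 1/3 the value is 2/3 — not a tautology.
In G4: every assignment gives 1 — tautology.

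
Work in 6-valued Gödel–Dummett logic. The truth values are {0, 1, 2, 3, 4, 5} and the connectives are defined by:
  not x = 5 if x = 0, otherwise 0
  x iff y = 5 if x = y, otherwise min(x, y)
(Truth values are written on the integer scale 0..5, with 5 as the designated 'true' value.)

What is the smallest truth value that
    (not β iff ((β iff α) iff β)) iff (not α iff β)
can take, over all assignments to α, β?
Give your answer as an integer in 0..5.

1

Take α = 0, β = 1:
not β = not 1 = 0
β iff α = 1 iff 0 = 0
(β iff α) iff β = 0 iff 1 = 0
not β iff ((β iff α) iff β) = 0 iff 0 = 5
not α = not 0 = 5
not α iff β = 5 iff 1 = 1
(not β iff ((β iff α) iff β)) iff (not α iff β) = 5 iff 1 = 1
No assignment yields a value below 1, so this is the minimum.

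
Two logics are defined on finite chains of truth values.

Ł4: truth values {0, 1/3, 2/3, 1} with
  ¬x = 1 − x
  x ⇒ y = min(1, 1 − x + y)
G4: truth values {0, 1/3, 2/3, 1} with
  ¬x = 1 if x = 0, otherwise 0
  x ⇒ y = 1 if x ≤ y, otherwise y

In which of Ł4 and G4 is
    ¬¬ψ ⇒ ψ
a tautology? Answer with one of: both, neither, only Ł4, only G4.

In Ł4: every assignment gives 1 — tautology.
In G4: at ψ = 1/3 the value is 1/3 — not a tautology.

only Ł4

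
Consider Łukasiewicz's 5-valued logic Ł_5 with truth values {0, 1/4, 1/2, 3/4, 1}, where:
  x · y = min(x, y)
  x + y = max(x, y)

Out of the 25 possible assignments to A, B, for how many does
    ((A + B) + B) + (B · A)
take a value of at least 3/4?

value 1: 9 assignments (counts)
value 3/4: 7 assignments (counts)
value 1/2: 5 assignments
value 1/4: 3 assignments
value 0: 1 assignment
So 16 of the 25 assignments meet the threshold.

16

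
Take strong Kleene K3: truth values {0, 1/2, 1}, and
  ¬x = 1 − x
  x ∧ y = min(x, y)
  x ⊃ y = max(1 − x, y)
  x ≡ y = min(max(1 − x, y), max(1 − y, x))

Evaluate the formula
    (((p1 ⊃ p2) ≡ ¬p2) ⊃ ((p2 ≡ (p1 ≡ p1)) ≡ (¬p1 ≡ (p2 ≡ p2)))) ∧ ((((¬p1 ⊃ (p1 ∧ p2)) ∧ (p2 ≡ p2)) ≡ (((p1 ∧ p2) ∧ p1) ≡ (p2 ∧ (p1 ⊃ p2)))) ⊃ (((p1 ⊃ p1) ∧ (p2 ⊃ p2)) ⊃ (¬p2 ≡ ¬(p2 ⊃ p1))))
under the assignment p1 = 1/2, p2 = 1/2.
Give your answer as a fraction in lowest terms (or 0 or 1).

p1 ⊃ p2 = 1/2 ⊃ 1/2 = 1/2
¬p2 = ¬1/2 = 1/2
(p1 ⊃ p2) ≡ ¬p2 = 1/2 ≡ 1/2 = 1/2
p1 ≡ p1 = 1/2 ≡ 1/2 = 1/2
p2 ≡ (p1 ≡ p1) = 1/2 ≡ 1/2 = 1/2
¬p1 = ¬1/2 = 1/2
p2 ≡ p2 = 1/2 ≡ 1/2 = 1/2
¬p1 ≡ (p2 ≡ p2) = 1/2 ≡ 1/2 = 1/2
(p2 ≡ (p1 ≡ p1)) ≡ (¬p1 ≡ (p2 ≡ p2)) = 1/2 ≡ 1/2 = 1/2
((p1 ⊃ p2) ≡ ¬p2) ⊃ ((p2 ≡ (p1 ≡ p1)) ≡ (¬p1 ≡ (p2 ≡ p2))) = 1/2 ⊃ 1/2 = 1/2
¬p1 = ¬1/2 = 1/2
p1 ∧ p2 = 1/2 ∧ 1/2 = 1/2
¬p1 ⊃ (p1 ∧ p2) = 1/2 ⊃ 1/2 = 1/2
p2 ≡ p2 = 1/2 ≡ 1/2 = 1/2
(¬p1 ⊃ (p1 ∧ p2)) ∧ (p2 ≡ p2) = 1/2 ∧ 1/2 = 1/2
p1 ∧ p2 = 1/2 ∧ 1/2 = 1/2
(p1 ∧ p2) ∧ p1 = 1/2 ∧ 1/2 = 1/2
p1 ⊃ p2 = 1/2 ⊃ 1/2 = 1/2
p2 ∧ (p1 ⊃ p2) = 1/2 ∧ 1/2 = 1/2
((p1 ∧ p2) ∧ p1) ≡ (p2 ∧ (p1 ⊃ p2)) = 1/2 ≡ 1/2 = 1/2
((¬p1 ⊃ (p1 ∧ p2)) ∧ (p2 ≡ p2)) ≡ (((p1 ∧ p2) ∧ p1) ≡ (p2 ∧ (p1 ⊃ p2))) = 1/2 ≡ 1/2 = 1/2
p1 ⊃ p1 = 1/2 ⊃ 1/2 = 1/2
p2 ⊃ p2 = 1/2 ⊃ 1/2 = 1/2
(p1 ⊃ p1) ∧ (p2 ⊃ p2) = 1/2 ∧ 1/2 = 1/2
¬p2 = ¬1/2 = 1/2
p2 ⊃ p1 = 1/2 ⊃ 1/2 = 1/2
¬(p2 ⊃ p1) = ¬1/2 = 1/2
¬p2 ≡ ¬(p2 ⊃ p1) = 1/2 ≡ 1/2 = 1/2
((p1 ⊃ p1) ∧ (p2 ⊃ p2)) ⊃ (¬p2 ≡ ¬(p2 ⊃ p1)) = 1/2 ⊃ 1/2 = 1/2
(((¬p1 ⊃ (p1 ∧ p2)) ∧ (p2 ≡ p2)) ≡ (((p1 ∧ p2) ∧ p1) ≡ (p2 ∧ (p1 ⊃ p2)))) ⊃ (((p1 ⊃ p1) ∧ (p2 ⊃ p2)) ⊃ (¬p2 ≡ ¬(p2 ⊃ p1))) = 1/2 ⊃ 1/2 = 1/2
(((p1 ⊃ p2) ≡ ¬p2) ⊃ ((p2 ≡ (p1 ≡ p1)) ≡ (¬p1 ≡ (p2 ≡ p2)))) ∧ ((((¬p1 ⊃ (p1 ∧ p2)) ∧ (p2 ≡ p2)) ≡ (((p1 ∧ p2) ∧ p1) ≡ (p2 ∧ (p1 ⊃ p2)))) ⊃ (((p1 ⊃ p1) ∧ (p2 ⊃ p2)) ⊃ (¬p2 ≡ ¬(p2 ⊃ p1)))) = 1/2 ∧ 1/2 = 1/2

1/2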